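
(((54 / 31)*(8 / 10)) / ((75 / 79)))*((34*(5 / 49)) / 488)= 24174/2316475 = 0.01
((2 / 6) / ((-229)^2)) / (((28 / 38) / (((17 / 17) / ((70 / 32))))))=152/38544135 = 0.00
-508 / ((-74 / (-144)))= -36576/37 = -988.54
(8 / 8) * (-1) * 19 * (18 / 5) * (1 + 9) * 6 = -4104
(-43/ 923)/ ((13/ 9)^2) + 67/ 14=10402367/2183818 = 4.76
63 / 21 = 3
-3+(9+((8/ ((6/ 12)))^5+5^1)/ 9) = 116515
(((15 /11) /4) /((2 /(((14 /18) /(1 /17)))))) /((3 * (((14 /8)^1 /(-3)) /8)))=-340/33 = -10.30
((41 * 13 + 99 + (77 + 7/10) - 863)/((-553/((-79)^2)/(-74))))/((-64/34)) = 10882329/160 = 68014.56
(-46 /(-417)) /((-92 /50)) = -25/417 = -0.06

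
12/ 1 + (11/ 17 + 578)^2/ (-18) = -10744905/578 = -18589.80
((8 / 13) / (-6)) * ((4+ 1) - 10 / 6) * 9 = -40/13 = -3.08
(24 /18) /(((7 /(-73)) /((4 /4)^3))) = -292/21 = -13.90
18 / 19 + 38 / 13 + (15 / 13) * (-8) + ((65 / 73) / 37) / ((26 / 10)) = -3569949/667147 = -5.35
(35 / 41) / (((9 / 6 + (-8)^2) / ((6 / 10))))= 42/5371 = 0.01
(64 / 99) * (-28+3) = -16.16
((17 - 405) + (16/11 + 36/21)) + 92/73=-2156052/5621 = -383.57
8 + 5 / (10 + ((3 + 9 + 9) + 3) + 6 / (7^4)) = 8.15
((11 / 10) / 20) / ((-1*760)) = -11/152000 = 0.00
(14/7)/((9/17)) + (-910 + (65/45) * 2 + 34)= -2608/3 = -869.33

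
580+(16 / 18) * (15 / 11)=19180/33 = 581.21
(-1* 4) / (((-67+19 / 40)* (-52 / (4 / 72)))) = -20/311337 = 0.00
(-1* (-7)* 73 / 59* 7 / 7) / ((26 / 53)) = 27083/1534 = 17.66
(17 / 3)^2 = 289/9 = 32.11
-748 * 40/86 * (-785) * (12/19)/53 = 140923200/43301 = 3254.50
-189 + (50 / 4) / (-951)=-359503/1902 = -189.01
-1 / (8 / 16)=-2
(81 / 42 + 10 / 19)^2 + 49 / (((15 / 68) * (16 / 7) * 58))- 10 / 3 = 89642663/20519240 = 4.37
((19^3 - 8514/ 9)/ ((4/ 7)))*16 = 165564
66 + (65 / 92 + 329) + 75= 43305/92 = 470.71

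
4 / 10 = 2/5 = 0.40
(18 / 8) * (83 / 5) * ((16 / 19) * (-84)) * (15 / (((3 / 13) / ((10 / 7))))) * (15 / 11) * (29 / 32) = -63364275/209 = -303178.35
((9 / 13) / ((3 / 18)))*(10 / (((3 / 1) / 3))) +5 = 605/13 = 46.54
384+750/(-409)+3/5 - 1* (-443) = 1688692/2045 = 825.77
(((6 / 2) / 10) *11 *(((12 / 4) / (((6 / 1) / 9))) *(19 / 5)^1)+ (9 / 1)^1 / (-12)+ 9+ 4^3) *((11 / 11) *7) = 22519/25 = 900.76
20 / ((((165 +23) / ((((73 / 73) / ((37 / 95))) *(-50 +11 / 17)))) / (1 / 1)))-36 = -1462793/29563 = -49.48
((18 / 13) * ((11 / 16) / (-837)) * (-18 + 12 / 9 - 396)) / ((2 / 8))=6809/3627 = 1.88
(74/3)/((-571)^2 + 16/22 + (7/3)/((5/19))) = 2035/26899174 = 0.00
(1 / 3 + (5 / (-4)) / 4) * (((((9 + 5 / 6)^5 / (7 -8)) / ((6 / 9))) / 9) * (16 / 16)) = -714924299/2239488 = -319.24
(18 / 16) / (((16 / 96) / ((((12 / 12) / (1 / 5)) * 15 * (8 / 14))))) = 2025/7 = 289.29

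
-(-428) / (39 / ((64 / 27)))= 27392/1053 = 26.01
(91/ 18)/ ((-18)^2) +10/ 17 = 59867/99144 = 0.60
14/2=7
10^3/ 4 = 250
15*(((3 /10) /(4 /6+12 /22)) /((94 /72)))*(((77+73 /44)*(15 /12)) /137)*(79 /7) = 66440817/2884672 = 23.03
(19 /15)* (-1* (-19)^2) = -6859/15 = -457.27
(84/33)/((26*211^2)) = 14/6366503 = 0.00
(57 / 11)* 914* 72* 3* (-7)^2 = 551405232/11 = 50127748.36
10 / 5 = 2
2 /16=1/8 = 0.12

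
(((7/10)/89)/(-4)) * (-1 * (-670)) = -469/356 = -1.32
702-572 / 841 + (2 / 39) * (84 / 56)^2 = 701.44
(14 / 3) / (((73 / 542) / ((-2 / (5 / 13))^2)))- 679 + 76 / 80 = 5668657/21900 = 258.84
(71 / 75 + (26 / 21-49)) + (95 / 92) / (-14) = -4529477/96600 = -46.89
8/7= 1.14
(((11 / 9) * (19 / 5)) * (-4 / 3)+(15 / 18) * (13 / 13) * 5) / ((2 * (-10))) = 547/5400 = 0.10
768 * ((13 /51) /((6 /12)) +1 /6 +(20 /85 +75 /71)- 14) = -11153280/1207 = -9240.50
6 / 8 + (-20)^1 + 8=-45/4 = -11.25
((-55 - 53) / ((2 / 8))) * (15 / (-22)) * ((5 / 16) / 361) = 2025/7942 = 0.25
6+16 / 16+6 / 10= 38/5 = 7.60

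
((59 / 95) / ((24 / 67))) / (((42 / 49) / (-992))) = -1715602/855 = -2006.55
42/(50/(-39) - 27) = -1638/1103 = -1.49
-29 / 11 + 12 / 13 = -245/143 = -1.71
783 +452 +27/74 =91417/74 = 1235.36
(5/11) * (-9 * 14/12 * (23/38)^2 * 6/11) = -166635/174724 = -0.95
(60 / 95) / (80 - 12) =3/323 = 0.01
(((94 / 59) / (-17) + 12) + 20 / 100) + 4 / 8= 126441/10030 = 12.61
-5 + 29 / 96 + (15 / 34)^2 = -124939/27744 = -4.50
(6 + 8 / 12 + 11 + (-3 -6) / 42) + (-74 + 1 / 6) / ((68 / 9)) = 21935/2856 = 7.68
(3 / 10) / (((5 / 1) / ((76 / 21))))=38/175 = 0.22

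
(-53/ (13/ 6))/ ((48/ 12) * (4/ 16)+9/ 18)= -212/13 = -16.31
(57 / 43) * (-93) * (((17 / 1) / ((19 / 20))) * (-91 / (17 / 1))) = 507780/43 = 11808.84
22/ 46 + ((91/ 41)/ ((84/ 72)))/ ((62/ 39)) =48964/29233 = 1.67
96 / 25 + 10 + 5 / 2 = 817/50 = 16.34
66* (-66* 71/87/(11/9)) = -84348/29 = -2908.55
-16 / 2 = -8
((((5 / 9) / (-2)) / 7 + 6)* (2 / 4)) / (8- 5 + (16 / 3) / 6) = 751/980 = 0.77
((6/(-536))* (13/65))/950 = -3/1273000 = 0.00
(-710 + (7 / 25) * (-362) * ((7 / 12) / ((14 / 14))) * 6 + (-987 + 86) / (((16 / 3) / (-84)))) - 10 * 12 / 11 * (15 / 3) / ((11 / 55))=12853.26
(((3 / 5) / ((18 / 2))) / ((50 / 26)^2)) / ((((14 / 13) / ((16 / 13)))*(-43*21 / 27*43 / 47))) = -190632/283128125 = 0.00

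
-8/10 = -4/5 = -0.80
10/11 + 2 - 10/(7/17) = -1646/77 = -21.38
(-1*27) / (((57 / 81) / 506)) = -368874/19 = -19414.42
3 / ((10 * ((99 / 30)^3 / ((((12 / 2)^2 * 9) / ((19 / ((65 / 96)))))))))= 4875/50578 = 0.10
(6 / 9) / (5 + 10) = 2/45 = 0.04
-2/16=-1/8 = -0.12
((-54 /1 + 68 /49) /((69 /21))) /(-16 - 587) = 2578/97083 = 0.03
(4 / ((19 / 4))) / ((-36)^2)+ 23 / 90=3943/15390 = 0.26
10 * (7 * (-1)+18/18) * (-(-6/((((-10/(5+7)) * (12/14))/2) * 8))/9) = 14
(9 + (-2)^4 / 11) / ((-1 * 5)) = -23/11 = -2.09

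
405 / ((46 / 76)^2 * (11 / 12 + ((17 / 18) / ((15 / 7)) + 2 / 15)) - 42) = -12632112/1292963 = -9.77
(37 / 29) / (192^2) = 37/1069056 = 0.00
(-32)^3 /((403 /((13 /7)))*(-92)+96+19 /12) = 393216/238397 = 1.65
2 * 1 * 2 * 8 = 32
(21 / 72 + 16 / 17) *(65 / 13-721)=-90037/102 = -882.72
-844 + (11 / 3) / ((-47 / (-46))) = -118498/141 = -840.41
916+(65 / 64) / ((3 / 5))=176197/192 = 917.69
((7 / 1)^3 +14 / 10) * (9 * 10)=30996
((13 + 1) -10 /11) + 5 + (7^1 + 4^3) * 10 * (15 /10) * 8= 8538.09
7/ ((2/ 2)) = 7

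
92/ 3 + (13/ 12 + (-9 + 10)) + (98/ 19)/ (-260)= 161687/4940 = 32.73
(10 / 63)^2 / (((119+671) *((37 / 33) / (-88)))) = -9680/3867129 = 0.00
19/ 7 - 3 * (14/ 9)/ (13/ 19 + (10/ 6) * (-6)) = 11951/3717 = 3.22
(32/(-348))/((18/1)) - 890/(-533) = 694738/417339 = 1.66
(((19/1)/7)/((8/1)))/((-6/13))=-247/336 = -0.74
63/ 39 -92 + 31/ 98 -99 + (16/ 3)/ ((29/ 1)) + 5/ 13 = -1607149/8526 = -188.50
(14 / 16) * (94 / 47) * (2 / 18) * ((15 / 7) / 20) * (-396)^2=3267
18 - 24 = -6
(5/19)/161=5/3059 = 0.00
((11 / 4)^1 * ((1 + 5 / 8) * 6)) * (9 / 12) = 1287/64 = 20.11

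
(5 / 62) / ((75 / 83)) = 83/930 = 0.09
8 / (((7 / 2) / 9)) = 144/7 = 20.57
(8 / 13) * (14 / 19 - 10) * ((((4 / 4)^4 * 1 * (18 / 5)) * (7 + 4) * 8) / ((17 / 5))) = -2230272/4199 = -531.14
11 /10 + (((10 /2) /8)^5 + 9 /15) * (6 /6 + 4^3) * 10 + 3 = 37362797/81920 = 456.09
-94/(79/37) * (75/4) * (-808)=52691700/79 = 666983.54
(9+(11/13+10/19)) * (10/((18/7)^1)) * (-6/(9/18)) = -119560/247 = -484.05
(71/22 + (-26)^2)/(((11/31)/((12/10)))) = 1389699/605 = 2297.02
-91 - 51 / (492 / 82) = -199/2 = -99.50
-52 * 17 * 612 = -541008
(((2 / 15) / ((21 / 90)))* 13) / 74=26/259 = 0.10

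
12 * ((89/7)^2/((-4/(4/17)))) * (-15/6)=237630/833 = 285.27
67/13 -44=-505/13 = -38.85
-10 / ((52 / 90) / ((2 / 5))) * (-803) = 72270/13 = 5559.23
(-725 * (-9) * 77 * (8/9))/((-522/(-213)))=546700/3 = 182233.33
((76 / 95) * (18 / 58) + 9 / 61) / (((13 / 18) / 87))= 189054/3965 = 47.68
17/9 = 1.89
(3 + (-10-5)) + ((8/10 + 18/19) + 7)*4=2184/95 = 22.99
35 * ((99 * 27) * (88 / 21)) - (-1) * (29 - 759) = 391310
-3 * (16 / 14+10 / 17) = -618/119 = -5.19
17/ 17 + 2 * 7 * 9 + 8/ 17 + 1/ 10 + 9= 23217/170 = 136.57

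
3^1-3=0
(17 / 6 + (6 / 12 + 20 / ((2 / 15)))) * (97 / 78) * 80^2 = 1220376.07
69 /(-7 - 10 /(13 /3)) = -897/121 = -7.41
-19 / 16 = -1.19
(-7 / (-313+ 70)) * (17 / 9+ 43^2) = 116606/2187 = 53.32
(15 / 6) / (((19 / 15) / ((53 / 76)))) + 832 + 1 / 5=12036843/14440 = 833.58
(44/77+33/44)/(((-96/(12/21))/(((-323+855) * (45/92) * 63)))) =-94905/736 = -128.95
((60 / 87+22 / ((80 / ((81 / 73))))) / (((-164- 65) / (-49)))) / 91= 589673/252092360 = 0.00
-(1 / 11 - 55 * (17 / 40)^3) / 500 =581673/70400000 = 0.01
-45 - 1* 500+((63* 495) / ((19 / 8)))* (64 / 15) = 1054093/19 = 55478.58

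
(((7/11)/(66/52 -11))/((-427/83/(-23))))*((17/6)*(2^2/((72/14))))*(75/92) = -3210025/6111468 = -0.53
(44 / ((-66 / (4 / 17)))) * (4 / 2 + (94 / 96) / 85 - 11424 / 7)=255.68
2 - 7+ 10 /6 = -10/3 = -3.33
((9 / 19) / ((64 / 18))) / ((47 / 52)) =0.15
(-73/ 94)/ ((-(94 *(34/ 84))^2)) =32193/60009694 = 0.00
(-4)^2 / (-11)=-16/11 = -1.45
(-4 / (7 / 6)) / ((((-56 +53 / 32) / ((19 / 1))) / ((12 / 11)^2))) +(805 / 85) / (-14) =37564973/50079722 = 0.75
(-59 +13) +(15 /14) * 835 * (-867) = -10859819/14 = -775701.36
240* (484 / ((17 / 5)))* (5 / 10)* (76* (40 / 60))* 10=147136000/17 = 8655058.82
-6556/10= -3278/5 = -655.60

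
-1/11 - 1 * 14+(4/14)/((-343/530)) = -383815/26411 = -14.53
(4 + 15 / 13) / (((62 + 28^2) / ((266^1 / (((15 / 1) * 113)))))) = 8911/9320805 = 0.00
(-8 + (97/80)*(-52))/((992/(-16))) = 1421/1240 = 1.15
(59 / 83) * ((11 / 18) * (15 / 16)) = 3245/7968 = 0.41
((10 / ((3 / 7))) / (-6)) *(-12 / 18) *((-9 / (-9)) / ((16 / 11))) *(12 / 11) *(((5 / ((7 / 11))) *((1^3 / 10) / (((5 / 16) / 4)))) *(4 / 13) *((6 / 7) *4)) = 5632/273 = 20.63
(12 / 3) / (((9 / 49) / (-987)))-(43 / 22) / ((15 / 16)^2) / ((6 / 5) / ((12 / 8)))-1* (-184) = -10550156/495 = -21313.45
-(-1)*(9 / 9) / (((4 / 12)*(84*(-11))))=-1/308 = 0.00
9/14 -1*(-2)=37/14 = 2.64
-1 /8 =-0.12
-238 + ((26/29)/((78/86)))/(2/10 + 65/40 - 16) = -11743742/49329 = -238.07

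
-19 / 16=-1.19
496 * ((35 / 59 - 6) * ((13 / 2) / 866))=-514228/25547 = -20.13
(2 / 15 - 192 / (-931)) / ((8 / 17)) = 40307/55860 = 0.72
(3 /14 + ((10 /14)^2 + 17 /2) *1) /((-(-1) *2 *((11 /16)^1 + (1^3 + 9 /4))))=3616/3087 = 1.17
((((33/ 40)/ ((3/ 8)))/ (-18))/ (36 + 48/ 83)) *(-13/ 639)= 1079/15872760 = 0.00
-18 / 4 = -9/2 = -4.50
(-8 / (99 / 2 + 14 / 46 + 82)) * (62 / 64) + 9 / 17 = 97013/206142 = 0.47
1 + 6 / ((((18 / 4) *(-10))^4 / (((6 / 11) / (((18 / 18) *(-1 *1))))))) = 5011871/5011875 = 1.00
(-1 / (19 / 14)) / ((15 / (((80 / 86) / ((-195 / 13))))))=112/36765 = 0.00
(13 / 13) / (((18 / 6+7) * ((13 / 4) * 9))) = 2/585 = 0.00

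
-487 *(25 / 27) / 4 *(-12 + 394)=-2325425/54 = -43063.43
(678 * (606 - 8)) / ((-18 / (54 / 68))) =-304083/17 = -17887.24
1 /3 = 0.33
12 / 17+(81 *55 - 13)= 75526/17 = 4442.71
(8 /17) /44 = 2/187 = 0.01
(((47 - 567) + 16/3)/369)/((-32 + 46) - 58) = 386/12177 = 0.03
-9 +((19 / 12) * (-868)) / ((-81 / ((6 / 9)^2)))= -3191/2187 = -1.46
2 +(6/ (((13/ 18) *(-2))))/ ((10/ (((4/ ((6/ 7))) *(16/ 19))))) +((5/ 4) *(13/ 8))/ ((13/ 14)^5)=8980763/2713295 = 3.31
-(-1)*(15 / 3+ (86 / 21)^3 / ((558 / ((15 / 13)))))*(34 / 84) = 978739045/470255058 = 2.08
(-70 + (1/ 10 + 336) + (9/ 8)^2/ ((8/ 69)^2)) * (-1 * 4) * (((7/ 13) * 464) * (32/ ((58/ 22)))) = -568100841/130 = -4370006.47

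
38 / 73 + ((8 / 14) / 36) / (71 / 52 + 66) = 8389978/16110297 = 0.52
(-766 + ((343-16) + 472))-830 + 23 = -774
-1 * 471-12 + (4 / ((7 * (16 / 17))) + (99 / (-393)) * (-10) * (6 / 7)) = -1761497/3668 = -480.23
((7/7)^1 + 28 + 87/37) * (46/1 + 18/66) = 590440/407 = 1450.71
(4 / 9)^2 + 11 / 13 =1099/1053 = 1.04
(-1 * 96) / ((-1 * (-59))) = -96/59 = -1.63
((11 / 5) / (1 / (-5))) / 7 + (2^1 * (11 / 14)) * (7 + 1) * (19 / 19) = 11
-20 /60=-1/3 = -0.33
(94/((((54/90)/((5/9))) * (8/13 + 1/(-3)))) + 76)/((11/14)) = 489.47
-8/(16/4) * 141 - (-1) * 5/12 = -3379/12 = -281.58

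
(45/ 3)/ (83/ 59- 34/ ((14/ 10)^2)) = -14455/15361 = -0.94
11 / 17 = 0.65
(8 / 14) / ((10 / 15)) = 6/7 = 0.86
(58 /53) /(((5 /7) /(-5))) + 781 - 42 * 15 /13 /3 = 521701/689 = 757.19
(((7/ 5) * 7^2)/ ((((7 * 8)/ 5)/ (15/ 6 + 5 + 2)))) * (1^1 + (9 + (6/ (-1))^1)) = 931/4 = 232.75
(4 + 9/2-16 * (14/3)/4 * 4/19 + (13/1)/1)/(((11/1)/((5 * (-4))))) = -20030/627 = -31.95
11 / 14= 0.79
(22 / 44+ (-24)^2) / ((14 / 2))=82.36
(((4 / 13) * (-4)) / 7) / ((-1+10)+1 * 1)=-8/455 = -0.02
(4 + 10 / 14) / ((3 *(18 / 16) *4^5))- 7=-56437/8064 = -7.00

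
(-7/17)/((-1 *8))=7/136 = 0.05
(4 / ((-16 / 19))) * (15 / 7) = -285/28 = -10.18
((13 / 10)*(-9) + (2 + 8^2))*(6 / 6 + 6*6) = 20091/10 = 2009.10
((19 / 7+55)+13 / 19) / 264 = 2589/11704 = 0.22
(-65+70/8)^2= 3164.06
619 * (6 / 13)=3714/13 = 285.69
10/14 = 5/7 = 0.71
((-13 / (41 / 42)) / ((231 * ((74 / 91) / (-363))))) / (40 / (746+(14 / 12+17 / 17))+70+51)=175246071/824351453 = 0.21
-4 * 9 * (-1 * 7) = 252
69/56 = 1.23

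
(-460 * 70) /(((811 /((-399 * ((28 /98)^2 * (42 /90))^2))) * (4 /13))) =181792/2433 = 74.72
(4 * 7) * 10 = 280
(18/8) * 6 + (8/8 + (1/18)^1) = 131/9 = 14.56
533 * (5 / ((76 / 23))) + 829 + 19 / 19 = 1636.51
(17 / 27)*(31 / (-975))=-527/26325 = -0.02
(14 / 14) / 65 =1/65 = 0.02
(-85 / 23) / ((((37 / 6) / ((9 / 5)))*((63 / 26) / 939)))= -2490228/5957 = -418.03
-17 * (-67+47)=340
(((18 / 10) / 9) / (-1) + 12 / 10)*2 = 2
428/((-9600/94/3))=-5029/400 = -12.57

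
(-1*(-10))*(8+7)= 150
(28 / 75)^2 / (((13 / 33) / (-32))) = -275968/24375 = -11.32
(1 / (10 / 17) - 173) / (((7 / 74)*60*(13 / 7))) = -21127/1300 = -16.25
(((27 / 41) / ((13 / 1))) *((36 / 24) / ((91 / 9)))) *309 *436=49106898/48503 = 1012.45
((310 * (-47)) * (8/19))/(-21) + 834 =449326/399 = 1126.13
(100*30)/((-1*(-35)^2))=-120/49 = -2.45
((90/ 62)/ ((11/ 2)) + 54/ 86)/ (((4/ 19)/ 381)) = 1614.00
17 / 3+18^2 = 989/3 = 329.67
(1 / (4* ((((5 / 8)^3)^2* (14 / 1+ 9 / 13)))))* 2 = 1703936/2984375 = 0.57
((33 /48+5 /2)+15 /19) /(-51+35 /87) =-3393/43168 = -0.08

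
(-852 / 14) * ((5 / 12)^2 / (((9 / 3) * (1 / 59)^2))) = -6178775/504 = -12259.47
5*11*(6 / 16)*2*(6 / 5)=99/2 = 49.50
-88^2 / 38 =-203.79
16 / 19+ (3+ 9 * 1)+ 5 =339/19 = 17.84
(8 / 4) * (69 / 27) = 46/9 = 5.11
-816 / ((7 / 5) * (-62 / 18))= 36720/217 = 169.22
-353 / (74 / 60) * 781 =-223534.86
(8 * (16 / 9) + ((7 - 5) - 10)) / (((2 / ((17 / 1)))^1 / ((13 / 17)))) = 364/9 = 40.44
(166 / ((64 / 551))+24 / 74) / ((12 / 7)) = 11847535/14208 = 833.86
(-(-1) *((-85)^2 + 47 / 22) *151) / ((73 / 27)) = 648230769/1606 = 403630.62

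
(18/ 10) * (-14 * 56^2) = -395136/5 = -79027.20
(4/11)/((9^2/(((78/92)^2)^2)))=28561/12313004 = 0.00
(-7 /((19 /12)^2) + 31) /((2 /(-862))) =-12157.54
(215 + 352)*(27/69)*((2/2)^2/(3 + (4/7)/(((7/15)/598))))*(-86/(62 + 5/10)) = -4778676/11508625 = -0.42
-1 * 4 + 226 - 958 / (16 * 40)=70561/320 = 220.50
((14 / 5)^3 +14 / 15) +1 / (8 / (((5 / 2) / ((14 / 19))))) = 1957993/84000 = 23.31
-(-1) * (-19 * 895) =-17005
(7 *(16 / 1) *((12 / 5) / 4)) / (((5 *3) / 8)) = 896/25 = 35.84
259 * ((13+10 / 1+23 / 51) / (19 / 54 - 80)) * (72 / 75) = -5818176/79475 = -73.21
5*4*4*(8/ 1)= 640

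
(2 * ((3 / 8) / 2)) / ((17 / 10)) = 0.22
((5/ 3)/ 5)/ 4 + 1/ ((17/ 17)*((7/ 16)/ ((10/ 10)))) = 199/84 = 2.37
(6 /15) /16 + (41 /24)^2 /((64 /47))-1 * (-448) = 82975003/184320 = 450.17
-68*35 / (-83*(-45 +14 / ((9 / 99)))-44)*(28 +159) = 445060/9091 = 48.96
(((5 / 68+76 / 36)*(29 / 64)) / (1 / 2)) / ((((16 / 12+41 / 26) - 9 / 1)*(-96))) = 504049/148838400 = 0.00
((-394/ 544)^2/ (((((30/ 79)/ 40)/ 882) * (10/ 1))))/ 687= 150229639/21177920 = 7.09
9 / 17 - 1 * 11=-178/17 = -10.47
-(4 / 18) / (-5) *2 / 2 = 2/45 = 0.04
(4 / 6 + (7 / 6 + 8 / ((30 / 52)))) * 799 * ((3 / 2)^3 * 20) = 846740.25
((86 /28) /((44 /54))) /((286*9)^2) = 43/75579504 = 0.00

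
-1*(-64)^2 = -4096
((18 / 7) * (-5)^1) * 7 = -90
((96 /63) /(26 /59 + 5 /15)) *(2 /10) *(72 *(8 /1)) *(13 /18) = 785408/4795 = 163.80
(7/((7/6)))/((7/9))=7.71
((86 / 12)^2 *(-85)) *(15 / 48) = -785825/576 = -1364.28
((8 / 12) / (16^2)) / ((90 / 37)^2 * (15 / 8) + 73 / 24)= 1369/7430992 = 0.00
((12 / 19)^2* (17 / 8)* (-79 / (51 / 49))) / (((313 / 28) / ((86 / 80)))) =-3495513/564965 = -6.19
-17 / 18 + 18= 307/18 = 17.06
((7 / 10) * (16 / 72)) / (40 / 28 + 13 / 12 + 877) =196/1108185 = 0.00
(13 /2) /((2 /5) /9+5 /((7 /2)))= 4.41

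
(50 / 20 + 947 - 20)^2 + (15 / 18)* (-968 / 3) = 31093249/36 = 863701.36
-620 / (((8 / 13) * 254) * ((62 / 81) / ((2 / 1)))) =-10.36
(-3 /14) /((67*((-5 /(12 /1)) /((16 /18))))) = 16/2345 = 0.01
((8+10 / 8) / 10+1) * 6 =231/20 = 11.55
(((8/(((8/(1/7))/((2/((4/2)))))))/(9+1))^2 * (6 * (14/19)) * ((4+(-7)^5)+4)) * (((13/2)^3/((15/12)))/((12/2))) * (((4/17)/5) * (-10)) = 261.18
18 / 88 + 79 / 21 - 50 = -42535/924 = -46.03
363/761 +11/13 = 13090/9893 = 1.32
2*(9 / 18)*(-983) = -983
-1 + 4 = 3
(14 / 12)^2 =49/36 = 1.36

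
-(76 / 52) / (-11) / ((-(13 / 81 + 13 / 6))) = -3078/53911 = -0.06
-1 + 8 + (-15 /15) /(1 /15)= -8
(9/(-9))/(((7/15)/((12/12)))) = -15/7 = -2.14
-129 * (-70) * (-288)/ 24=-108360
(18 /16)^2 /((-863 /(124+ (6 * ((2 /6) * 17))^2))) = -1620/863 = -1.88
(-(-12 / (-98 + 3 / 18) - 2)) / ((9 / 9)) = 1102/587 = 1.88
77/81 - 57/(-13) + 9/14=88129/14742 = 5.98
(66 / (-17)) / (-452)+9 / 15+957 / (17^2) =1280157/326570 = 3.92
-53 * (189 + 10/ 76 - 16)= -348687/38 = -9175.97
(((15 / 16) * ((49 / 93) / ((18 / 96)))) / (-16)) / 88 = -245/130944 = 0.00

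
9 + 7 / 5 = 52/5 = 10.40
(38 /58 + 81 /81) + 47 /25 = 2563/725 = 3.54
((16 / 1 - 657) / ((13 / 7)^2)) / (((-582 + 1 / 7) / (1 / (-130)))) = -219863/89483810 = 0.00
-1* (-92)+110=202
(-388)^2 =150544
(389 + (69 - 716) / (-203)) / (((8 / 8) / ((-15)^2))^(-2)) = 0.01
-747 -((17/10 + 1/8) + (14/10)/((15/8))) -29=-778.57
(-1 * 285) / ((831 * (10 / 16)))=-0.55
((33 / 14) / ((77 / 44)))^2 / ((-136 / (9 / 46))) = -9801/3755164 = 0.00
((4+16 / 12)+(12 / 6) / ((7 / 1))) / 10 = 59/105 = 0.56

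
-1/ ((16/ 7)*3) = -7/48 = -0.15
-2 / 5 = -0.40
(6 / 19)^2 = 36/361 = 0.10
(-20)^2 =400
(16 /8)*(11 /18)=11/9 = 1.22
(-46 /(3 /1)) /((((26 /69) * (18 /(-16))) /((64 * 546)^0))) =4232/117 = 36.17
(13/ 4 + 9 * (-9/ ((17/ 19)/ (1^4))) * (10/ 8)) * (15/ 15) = -3737/34 = -109.91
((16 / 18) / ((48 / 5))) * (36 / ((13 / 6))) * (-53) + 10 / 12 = -6295/78 = -80.71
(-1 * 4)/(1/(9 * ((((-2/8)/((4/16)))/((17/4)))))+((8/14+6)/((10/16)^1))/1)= -5040/12653 = -0.40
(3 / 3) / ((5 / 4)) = 0.80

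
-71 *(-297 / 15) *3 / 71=297/5 = 59.40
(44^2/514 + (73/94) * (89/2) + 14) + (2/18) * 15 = 7825991/144948 = 53.99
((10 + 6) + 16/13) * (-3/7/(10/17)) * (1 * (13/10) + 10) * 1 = -46104/325 = -141.86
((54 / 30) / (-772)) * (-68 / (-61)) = -153/58865 = 0.00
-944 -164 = -1108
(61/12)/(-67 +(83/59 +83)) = 3599/12324 = 0.29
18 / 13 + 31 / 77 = 1789/1001 = 1.79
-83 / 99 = -0.84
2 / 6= 1/3 = 0.33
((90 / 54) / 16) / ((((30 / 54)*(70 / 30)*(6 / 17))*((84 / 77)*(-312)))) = -187/279552 = 0.00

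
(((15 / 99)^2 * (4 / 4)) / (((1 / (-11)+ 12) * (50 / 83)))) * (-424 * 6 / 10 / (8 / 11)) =-4399/3930 = -1.12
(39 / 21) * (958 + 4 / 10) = 1779.89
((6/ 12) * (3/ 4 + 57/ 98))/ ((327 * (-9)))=-29/128184 = 0.00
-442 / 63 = -7.02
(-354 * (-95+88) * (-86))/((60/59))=-1047781/5 = -209556.20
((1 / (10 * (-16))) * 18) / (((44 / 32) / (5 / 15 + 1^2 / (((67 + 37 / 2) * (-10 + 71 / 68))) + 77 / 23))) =-4406987/14637315 = -0.30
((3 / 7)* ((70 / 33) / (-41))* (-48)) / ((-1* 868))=-120/97867 = 0.00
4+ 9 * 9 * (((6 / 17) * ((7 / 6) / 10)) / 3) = 869/170 = 5.11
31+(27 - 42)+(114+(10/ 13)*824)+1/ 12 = 119173/156 = 763.93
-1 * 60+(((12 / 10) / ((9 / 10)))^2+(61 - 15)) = -110/9 = -12.22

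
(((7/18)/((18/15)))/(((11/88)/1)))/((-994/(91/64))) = -455/122688 = 0.00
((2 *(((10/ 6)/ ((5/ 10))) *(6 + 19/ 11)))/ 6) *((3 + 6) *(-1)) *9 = -7650/11 = -695.45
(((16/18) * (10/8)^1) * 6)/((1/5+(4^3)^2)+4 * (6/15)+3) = 25/15378 = 0.00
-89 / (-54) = 89/54 = 1.65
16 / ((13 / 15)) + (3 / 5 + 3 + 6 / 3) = 24.06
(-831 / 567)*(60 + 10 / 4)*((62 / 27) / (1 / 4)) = -4293500/5103 = -841.37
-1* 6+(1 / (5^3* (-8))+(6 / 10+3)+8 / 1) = 5599/1000 = 5.60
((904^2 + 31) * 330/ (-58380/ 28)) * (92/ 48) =-206763491/834 = -247917.85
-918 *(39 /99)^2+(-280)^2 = 9469162/121 = 78257.54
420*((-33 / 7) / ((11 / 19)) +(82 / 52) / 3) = -3199.23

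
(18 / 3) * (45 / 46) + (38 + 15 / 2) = 2363/46 = 51.37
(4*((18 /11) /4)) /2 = 9/11 = 0.82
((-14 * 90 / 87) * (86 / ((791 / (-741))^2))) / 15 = -188883864/2592107 = -72.87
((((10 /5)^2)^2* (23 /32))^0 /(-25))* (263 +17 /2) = -543/50 = -10.86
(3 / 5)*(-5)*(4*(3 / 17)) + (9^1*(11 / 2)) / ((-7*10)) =-6723/2380 = -2.82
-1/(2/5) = -5/2 = -2.50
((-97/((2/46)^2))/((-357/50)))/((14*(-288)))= -1282825/719712 = -1.78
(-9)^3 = -729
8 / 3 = 2.67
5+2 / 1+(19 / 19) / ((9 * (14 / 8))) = 445/63 = 7.06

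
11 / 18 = 0.61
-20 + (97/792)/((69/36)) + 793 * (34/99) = 1149463/4554 = 252.41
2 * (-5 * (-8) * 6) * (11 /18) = 880/3 = 293.33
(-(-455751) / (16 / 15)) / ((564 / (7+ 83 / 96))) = 573486675/96256 = 5957.93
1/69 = 0.01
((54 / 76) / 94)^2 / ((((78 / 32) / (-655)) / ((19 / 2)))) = -159165/1091246 = -0.15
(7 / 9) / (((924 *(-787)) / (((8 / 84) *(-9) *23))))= 23/1090782 = 0.00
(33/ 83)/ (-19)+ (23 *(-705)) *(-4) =102284187/1577 = 64859.98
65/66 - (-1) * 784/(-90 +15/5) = -5121/638 = -8.03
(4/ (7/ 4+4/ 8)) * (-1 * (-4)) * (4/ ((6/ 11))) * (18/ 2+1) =14080/27 = 521.48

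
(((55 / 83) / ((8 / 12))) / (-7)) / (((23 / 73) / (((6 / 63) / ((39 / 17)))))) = -68255/3648099 = -0.02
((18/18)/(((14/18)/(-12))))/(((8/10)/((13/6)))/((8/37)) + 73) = -1755/8498 = -0.21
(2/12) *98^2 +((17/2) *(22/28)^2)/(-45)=28233703/17640 = 1600.55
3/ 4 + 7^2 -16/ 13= 2523/52 = 48.52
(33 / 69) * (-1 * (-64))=704/23 = 30.61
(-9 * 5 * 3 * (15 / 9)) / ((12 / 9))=-675/4 = -168.75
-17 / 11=-1.55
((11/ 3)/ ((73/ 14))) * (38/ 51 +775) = 6092702/11169 = 545.50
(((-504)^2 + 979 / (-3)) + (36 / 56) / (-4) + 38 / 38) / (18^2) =42620005/54432 = 783.00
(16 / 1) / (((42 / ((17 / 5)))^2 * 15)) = 1156/165375 = 0.01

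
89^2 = 7921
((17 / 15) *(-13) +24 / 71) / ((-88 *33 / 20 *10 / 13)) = 199303/1546380 = 0.13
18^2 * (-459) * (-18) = 2676888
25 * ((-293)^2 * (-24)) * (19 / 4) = -244669650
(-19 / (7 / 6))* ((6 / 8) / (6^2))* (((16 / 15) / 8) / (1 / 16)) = -0.72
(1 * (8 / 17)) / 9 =8/153 = 0.05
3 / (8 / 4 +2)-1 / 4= 1/2 = 0.50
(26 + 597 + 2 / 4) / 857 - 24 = -39889/1714 = -23.27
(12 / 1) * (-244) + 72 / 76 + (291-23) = -50522/19 = -2659.05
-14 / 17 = -0.82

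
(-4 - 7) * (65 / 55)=-13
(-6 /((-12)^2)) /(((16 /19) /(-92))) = 437/96 = 4.55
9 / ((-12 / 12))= -9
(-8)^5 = -32768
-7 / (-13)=7/13 = 0.54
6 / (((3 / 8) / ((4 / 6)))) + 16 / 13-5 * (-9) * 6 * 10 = 105764/39 = 2711.90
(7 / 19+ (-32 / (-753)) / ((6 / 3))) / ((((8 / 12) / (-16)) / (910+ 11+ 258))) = -52583400/4769 = -11026.09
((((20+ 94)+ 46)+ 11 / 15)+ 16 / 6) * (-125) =-20425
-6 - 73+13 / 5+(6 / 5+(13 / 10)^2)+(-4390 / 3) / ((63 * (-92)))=-73.26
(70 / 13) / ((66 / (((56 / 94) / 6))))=0.01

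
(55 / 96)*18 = 165/16 = 10.31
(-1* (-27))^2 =729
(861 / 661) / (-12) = -287/2644 = -0.11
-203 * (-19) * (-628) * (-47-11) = 140487368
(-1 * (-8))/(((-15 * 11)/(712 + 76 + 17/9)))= -56872/1485 = -38.30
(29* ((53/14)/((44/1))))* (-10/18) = -7685/5544 = -1.39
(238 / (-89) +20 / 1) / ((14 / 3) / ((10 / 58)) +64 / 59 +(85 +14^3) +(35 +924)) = 682335/150289583 = 0.00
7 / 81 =0.09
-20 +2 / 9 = -178/9 = -19.78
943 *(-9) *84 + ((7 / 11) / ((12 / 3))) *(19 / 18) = -564623003/792 = -712907.83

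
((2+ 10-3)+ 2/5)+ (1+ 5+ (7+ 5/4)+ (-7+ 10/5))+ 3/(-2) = 17.15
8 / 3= 2.67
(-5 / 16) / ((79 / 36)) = -45/316 = -0.14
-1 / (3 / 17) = -17/3 = -5.67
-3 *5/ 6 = -5/2 = -2.50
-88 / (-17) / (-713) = -88/12121 = -0.01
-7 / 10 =-0.70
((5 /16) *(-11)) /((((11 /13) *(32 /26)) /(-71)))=59995/256 = 234.36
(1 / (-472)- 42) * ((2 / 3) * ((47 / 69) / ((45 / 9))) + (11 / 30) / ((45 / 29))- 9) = 213549349/586224 = 364.28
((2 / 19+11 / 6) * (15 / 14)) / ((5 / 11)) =2431/532 = 4.57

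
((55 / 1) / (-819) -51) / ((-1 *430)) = 20912/176085 = 0.12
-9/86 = -0.10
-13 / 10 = -1.30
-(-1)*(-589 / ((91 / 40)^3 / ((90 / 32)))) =-106020000/753571 = -140.69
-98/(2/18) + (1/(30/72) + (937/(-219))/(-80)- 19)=-3148507/3504 = -898.55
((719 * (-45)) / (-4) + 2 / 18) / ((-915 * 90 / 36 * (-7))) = 0.51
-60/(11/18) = -1080/11 = -98.18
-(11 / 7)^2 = -121/49 = -2.47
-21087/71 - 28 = -325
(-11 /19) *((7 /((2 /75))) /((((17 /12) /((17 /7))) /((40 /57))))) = -66000/361 = -182.83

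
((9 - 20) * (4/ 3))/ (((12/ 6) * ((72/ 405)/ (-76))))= 3135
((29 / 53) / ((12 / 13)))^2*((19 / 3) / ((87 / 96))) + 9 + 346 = 27110503/75843 = 357.46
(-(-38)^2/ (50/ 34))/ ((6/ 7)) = -85918/75 = -1145.57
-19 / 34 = -0.56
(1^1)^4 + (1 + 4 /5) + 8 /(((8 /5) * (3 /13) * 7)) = 619/105 = 5.90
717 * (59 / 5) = 42303/5 = 8460.60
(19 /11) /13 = 19/143 = 0.13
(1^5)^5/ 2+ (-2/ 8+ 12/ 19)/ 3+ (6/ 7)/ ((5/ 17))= 28261/7980 = 3.54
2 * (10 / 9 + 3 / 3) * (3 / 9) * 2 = 76/27 = 2.81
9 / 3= 3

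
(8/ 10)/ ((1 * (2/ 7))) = 14/5 = 2.80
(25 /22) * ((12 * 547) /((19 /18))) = 1476900/209 = 7066.51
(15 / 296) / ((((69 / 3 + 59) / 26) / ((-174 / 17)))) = -16965/103156 = -0.16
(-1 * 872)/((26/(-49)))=1643.38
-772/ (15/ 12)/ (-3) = 3088/15 = 205.87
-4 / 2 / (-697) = 2/697 = 0.00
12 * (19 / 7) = 228/7 = 32.57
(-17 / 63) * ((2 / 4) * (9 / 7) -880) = 209287/882 = 237.29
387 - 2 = 385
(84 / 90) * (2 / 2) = 14/15 = 0.93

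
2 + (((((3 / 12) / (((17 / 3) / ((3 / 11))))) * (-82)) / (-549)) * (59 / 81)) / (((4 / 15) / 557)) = 11664739/2463912 = 4.73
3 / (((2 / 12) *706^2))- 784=-195386903/249218 = -784.00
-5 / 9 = -0.56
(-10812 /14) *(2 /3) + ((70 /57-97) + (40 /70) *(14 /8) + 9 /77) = -609.51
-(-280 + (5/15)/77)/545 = 64679/125895 = 0.51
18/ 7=2.57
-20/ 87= -0.23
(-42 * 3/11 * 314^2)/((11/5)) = -62115480/121 = -513351.07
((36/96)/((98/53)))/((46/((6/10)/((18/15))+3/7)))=2067/504896 = 0.00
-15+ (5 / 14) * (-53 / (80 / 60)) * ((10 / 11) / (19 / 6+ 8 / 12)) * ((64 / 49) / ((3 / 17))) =-3464085/86779 = -39.92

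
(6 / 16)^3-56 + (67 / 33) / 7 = -6582691/118272 = -55.66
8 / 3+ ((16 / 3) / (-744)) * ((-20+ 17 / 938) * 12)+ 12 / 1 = 714688/43617 = 16.39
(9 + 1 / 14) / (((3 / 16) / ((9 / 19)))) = 3048/133 = 22.92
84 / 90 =14/15 = 0.93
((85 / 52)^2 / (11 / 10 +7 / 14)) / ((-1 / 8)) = -36125/2704 = -13.36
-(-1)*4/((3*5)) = 4/15 = 0.27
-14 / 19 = -0.74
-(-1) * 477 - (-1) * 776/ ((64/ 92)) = 3185/2 = 1592.50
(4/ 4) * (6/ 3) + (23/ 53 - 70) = -3581/53 = -67.57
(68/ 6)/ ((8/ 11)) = 187/12 = 15.58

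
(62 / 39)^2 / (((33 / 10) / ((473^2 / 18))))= 390915580/41067 = 9518.97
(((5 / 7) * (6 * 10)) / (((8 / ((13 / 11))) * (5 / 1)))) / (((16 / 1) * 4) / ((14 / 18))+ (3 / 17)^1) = 1105/71962 = 0.02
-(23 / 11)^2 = -529/121 = -4.37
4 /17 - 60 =-1016/17 = -59.76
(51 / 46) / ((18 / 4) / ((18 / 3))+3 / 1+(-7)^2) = 102/4853 = 0.02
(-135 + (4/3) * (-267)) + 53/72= -35299/72 = -490.26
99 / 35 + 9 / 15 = 24/7 = 3.43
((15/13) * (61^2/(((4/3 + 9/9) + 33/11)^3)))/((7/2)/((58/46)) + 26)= 43703145/44435456 = 0.98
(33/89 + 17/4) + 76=28701/356 = 80.62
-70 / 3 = -23.33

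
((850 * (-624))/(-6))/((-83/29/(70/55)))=-35890400/913 = -39310.41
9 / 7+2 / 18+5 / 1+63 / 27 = 550/63 = 8.73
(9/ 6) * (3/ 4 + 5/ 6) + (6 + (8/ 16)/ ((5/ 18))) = 407/40 = 10.18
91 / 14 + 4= 21/2 = 10.50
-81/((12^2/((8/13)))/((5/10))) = -9/52 = -0.17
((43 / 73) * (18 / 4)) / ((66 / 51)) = 6579/3212 = 2.05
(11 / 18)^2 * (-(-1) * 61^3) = 27464701/324 = 84767.60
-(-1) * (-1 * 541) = -541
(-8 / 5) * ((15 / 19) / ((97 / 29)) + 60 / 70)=-112824/64505 = -1.75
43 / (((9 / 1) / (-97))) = -463.44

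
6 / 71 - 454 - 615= -1068.92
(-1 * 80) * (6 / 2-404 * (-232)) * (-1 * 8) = 59987840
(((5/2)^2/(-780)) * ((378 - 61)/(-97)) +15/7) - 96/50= 2637967/10592400 = 0.25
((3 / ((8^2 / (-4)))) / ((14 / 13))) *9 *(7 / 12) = -117/128 = -0.91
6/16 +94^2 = 70691/8 = 8836.38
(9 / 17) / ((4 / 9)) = 81/68 = 1.19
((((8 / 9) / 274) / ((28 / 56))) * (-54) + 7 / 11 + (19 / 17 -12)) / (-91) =271468/2331329 = 0.12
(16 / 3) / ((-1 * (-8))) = 2/3 = 0.67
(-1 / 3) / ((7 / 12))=-4/7 = -0.57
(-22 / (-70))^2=121/1225 = 0.10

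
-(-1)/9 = 1/9 = 0.11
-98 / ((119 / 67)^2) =-8978/289 = -31.07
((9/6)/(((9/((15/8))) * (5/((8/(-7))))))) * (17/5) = -17/70 = -0.24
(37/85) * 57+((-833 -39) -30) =-74561/85 = -877.19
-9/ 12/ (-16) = 3/64 = 0.05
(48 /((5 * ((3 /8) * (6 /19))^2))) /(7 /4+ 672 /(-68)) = -6284288/74655 = -84.18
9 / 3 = 3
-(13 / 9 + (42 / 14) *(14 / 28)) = -53/18 = -2.94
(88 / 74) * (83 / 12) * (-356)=-325028/111 = -2928.18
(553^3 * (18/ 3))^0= 1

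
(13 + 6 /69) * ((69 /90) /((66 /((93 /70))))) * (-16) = -3.23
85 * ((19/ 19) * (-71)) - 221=-6256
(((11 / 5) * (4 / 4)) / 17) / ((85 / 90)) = 198/1445 = 0.14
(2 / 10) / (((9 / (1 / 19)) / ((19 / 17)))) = 1/765 = 0.00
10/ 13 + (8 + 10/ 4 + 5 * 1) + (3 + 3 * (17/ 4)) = 1665/52 = 32.02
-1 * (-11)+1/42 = 463/42 = 11.02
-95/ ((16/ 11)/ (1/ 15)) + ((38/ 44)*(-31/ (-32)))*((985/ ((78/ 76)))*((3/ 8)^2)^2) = 648039631/56229888 = 11.52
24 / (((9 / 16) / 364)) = 46592/3 = 15530.67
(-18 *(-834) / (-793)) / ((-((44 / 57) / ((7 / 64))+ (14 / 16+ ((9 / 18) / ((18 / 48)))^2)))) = 143754912/73738691 = 1.95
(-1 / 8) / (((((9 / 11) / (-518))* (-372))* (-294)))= 407/562464 = 0.00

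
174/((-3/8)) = -464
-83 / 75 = -1.11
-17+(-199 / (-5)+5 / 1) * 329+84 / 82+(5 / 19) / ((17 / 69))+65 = 979273003/66215 = 14789.29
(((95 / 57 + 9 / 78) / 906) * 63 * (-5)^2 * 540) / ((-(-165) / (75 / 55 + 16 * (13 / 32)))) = 79.73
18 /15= 1.20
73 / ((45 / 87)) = 2117/15 = 141.13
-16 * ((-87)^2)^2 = -916636176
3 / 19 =0.16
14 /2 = 7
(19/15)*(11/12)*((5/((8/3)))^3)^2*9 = 476128125/1048576 = 454.07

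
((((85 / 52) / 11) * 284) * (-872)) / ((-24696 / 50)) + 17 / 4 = 139067497/1765764 = 78.76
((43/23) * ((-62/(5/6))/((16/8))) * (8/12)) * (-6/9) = 10664/345 = 30.91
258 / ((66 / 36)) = 1548/11 = 140.73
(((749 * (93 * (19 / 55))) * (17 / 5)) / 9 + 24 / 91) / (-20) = -682495867/1501500 = -454.54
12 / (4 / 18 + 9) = 108/83 = 1.30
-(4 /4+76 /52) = -32/13 = -2.46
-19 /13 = -1.46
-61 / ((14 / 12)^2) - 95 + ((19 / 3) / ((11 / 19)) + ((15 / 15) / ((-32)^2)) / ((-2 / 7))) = -426802231/3311616 = -128.88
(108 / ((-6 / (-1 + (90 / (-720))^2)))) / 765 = 63/2720 = 0.02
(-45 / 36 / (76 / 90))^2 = 50625/23104 = 2.19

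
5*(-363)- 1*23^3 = -13982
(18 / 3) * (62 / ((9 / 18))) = 744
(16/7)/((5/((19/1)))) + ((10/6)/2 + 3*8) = 7039/210 = 33.52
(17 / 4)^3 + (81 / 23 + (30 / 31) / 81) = 98933891/1232064 = 80.30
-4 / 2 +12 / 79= -146/79 = -1.85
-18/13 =-1.38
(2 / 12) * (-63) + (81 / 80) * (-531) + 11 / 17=-744587/1360 = -547.49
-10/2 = -5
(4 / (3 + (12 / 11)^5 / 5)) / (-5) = -644204/2664597 = -0.24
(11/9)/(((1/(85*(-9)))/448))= -418880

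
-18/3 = -6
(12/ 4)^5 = 243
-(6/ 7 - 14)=92/7 = 13.14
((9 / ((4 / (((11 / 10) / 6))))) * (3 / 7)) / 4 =99/2240 = 0.04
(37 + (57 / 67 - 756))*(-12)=577392/67 = 8617.79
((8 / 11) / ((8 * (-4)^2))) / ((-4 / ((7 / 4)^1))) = -7/2816 = 0.00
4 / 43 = 0.09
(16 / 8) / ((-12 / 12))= -2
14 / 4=7/2 = 3.50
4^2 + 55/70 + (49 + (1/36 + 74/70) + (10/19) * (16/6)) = 1634483/23940 = 68.27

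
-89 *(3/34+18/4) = -6942/17 = -408.35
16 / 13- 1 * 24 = -296/13 = -22.77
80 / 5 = 16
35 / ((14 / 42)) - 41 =64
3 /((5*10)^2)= 3/2500 = 0.00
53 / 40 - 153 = -6067/40 = -151.68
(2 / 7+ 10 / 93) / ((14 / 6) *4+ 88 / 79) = 5056/134323 = 0.04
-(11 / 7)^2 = -121/49 = -2.47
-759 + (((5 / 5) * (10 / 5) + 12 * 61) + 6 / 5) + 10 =-69/5 = -13.80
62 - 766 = -704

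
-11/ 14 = -0.79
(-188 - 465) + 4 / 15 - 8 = -9911/15 = -660.73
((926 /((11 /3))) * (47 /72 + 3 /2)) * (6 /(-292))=-71765/6424 = -11.17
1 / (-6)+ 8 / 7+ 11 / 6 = 59/21 = 2.81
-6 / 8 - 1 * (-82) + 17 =393/4 = 98.25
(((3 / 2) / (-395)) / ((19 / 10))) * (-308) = 924/1501 = 0.62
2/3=0.67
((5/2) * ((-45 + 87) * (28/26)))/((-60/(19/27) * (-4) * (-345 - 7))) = -931/988416 = 0.00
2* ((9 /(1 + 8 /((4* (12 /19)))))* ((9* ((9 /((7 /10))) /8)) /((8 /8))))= 2187/35 = 62.49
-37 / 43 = -0.86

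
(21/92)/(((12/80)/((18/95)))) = 126/437 = 0.29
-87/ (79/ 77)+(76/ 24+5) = -36323/474 = -76.63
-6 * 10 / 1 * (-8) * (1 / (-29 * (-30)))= 16/29 = 0.55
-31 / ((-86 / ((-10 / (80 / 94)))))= -1457/344 = -4.24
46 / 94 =23/47 = 0.49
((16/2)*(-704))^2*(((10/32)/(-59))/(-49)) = 9912320/2891 = 3428.68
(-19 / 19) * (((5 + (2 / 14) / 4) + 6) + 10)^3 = -204336469/21952 = -9308.33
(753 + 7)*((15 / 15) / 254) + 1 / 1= 507/127 = 3.99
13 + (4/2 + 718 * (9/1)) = 6477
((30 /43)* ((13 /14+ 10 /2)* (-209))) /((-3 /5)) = 433675/301 = 1440.78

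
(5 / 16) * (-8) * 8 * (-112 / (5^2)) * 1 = 448/5 = 89.60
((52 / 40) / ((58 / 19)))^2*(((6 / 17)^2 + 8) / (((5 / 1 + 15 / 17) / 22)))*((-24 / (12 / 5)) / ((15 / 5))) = -393935113/21445500 = -18.37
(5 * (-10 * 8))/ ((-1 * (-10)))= -40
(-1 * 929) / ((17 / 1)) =-929/17 = -54.65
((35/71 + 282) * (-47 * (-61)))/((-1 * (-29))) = 57503419/2059 = 27927.84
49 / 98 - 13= -25/2 = -12.50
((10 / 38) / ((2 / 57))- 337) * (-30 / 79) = 9885/79 = 125.13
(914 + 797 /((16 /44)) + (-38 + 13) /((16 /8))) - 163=2930.25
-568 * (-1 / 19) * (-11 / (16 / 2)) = -781/19 = -41.11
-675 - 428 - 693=-1796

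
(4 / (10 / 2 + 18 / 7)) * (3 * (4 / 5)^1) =336/265 = 1.27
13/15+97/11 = 1598/165 = 9.68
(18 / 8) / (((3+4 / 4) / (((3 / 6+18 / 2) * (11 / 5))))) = 1881/160 = 11.76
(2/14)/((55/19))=19/385 = 0.05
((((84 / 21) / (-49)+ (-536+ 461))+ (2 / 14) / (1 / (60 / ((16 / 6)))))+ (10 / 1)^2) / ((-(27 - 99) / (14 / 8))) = 919/1344 = 0.68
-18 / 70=-9/35 = -0.26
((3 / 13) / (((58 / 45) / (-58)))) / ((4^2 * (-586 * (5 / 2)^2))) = 27/152360 = 0.00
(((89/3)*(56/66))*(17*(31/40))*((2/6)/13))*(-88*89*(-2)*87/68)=99693706/585 = 170416.59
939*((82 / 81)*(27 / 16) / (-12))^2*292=38409169/6912 = 5556.88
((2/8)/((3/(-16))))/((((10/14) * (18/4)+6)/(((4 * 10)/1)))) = -2240/387 = -5.79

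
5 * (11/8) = 55/8 = 6.88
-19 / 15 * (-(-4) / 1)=-76/15 = -5.07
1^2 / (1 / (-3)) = -3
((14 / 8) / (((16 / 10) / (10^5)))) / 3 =36458.33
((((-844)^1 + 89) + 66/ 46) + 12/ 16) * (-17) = 12797.86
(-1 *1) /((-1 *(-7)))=-1/7 = -0.14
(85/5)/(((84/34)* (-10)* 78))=-289/32760 = -0.01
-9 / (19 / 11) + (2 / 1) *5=91/19 = 4.79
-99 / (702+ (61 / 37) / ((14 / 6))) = -8547/60667 = -0.14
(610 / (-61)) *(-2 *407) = 8140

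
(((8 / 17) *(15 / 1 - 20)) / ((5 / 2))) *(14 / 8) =-28/17 = -1.65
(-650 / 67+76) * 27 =119934/67 = 1790.06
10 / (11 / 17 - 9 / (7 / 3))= -595/191 = -3.12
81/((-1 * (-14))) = 81/14 = 5.79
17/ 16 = 1.06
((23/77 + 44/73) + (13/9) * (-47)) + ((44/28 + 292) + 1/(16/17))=184262525/809424 = 227.65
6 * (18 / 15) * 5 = 36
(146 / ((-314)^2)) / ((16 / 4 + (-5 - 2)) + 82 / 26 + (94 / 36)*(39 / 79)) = 224913/219154259 = 0.00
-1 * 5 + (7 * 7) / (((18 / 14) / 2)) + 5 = 686/9 = 76.22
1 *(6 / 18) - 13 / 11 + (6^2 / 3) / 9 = 16/33 = 0.48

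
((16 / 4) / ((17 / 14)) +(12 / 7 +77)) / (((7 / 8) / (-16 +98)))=7685.36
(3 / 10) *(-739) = -2217/10 = -221.70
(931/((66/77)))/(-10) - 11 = -7177/60 = -119.62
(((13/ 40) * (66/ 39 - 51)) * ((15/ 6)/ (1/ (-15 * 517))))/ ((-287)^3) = -0.01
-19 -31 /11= -240/11 = -21.82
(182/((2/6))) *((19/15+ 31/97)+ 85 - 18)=18162326/485 = 37448.09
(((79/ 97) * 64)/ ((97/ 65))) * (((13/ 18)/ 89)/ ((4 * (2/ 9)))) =267020/837401 = 0.32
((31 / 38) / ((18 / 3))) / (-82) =-31/18696 = 0.00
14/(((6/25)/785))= 137375/3 = 45791.67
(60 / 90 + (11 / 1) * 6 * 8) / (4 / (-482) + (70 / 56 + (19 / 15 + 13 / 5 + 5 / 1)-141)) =-7644520/1892693 = -4.04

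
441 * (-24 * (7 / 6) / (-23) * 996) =12298608/23 = 534722.09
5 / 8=0.62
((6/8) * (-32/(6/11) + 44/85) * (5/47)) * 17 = -78.87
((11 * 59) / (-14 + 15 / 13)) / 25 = -8437/4175 = -2.02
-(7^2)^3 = -117649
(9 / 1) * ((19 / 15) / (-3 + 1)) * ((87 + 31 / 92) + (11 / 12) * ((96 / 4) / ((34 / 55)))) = -2191707/3128 = -700.67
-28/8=-7/2 = -3.50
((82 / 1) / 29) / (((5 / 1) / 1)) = 82/145 = 0.57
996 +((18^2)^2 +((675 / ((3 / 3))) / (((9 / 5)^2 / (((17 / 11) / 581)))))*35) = 290310433/2739 = 105991.40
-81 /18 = -9/2 = -4.50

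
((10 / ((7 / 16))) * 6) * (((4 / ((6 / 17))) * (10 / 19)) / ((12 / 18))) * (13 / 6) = 353600/133 = 2658.65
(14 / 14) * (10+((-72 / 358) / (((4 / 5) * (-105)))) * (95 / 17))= 213295/21301 = 10.01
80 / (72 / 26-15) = -1040/159 = -6.54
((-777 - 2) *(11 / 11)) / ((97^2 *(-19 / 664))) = 27224/9409 = 2.89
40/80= 1/2 = 0.50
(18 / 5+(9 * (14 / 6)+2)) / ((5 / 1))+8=13.32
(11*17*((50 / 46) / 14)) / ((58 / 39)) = 182325/18676 = 9.76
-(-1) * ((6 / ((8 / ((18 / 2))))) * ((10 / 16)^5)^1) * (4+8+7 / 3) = 1209375/131072 = 9.23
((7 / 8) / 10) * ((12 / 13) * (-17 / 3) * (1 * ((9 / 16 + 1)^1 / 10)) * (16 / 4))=-119/416 = -0.29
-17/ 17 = -1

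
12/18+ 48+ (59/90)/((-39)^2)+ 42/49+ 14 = 60870833/958230 = 63.52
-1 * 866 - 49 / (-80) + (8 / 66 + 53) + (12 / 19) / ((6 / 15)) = -40664077/50160 = -810.69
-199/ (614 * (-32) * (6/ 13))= 2587/117888 = 0.02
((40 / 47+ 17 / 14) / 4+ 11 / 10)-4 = -31369/13160 = -2.38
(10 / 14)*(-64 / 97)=-320/679 = -0.47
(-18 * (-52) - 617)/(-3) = -319/3 = -106.33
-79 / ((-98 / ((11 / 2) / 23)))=869/4508 = 0.19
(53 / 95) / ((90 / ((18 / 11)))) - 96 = -501547/5225 = -95.99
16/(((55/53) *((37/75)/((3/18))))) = 2120/407 = 5.21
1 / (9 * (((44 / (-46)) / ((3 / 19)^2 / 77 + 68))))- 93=-555328673/5503806 = -100.90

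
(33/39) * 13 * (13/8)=143/8 = 17.88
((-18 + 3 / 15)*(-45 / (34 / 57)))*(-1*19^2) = -16482177/34 = -484769.91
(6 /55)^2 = 36/3025 = 0.01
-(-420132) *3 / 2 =630198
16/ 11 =1.45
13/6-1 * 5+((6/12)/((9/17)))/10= -493/180 = -2.74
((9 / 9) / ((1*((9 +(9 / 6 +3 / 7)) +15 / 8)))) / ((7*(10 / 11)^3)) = 0.01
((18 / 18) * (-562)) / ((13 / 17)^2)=-162418/169 = -961.05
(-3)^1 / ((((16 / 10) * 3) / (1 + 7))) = -5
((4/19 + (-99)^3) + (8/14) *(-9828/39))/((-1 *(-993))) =-18438413/18867 = -977.28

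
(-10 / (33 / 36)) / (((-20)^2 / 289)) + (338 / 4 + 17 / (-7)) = 28563/385 = 74.19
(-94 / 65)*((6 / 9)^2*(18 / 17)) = -752/1105 = -0.68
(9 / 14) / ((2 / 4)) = 9/7 = 1.29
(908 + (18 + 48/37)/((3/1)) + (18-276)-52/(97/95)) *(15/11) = 32597340/39479 = 825.69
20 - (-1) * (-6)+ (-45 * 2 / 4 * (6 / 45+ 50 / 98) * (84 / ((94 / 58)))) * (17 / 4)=-2089489/658 = -3175.52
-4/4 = -1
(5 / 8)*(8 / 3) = 5/3 = 1.67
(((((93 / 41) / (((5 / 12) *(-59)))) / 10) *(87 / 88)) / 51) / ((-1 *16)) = 8091/723764800 = 0.00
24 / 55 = 0.44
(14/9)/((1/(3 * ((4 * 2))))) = 112/3 = 37.33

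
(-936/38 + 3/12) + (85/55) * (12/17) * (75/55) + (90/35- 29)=-49.32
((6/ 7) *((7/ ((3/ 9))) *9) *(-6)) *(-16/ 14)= 7776/7 = 1110.86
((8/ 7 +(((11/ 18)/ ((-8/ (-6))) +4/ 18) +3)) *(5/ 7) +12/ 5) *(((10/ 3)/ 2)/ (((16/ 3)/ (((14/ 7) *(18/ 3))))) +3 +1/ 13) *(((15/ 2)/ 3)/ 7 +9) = 959035411/2568384 = 373.40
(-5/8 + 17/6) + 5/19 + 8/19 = 1319/456 = 2.89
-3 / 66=-0.05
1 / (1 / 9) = 9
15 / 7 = 2.14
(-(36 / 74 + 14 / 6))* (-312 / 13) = 2504/37 = 67.68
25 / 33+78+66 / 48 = 21155/264 = 80.13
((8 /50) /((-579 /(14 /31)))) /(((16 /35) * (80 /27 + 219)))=-441/358561190 = 0.00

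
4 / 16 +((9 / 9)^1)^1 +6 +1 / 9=265/36 = 7.36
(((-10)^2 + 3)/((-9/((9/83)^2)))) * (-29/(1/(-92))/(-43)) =2473236/296227 = 8.35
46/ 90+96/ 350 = 0.79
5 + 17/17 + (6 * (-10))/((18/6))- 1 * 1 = -15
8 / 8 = 1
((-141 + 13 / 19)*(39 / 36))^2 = 300294241/12996 = 23106.67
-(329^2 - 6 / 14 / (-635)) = -481131248/4445 = -108241.00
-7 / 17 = -0.41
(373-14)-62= 297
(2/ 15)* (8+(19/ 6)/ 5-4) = 139/225 = 0.62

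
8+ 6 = 14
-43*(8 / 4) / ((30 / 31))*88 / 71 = -117304/1065 = -110.14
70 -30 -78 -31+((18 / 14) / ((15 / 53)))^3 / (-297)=-32691002/471625 = -69.32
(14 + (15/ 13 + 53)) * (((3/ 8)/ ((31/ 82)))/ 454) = 54489/365924 = 0.15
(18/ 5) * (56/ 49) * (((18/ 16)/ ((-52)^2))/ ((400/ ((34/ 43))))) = 1377/406952000 = 0.00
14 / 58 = 7/29 = 0.24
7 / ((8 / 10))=35/4 = 8.75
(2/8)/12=0.02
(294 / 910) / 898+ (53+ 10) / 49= 1.29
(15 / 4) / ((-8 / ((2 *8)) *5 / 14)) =-21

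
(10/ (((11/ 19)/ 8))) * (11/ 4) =380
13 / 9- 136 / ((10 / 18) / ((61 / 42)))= -111541/315 = -354.10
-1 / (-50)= 1/50 = 0.02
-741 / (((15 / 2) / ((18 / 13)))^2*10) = -4104/1625 = -2.53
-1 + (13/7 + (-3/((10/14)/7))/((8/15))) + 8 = -2591/56 = -46.27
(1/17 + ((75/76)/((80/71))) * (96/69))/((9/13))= 246727/133722 = 1.85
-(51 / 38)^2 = -2601/1444 = -1.80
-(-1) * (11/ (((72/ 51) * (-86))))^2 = 34969/4260096 = 0.01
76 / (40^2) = 19/400 = 0.05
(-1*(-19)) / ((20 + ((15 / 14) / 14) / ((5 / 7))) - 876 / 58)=15428/4063 = 3.80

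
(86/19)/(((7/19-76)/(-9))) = 258/479 = 0.54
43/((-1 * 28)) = -43/28 = -1.54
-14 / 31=-0.45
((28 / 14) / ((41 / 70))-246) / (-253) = 0.96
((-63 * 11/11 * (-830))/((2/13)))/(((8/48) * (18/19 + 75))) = 993510/37 = 26851.62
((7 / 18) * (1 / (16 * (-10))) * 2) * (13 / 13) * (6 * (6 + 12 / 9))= -77/360 = -0.21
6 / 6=1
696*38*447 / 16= 738891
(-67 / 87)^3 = -300763/658503 = -0.46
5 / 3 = 1.67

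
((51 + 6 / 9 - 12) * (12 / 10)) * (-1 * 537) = -25561.20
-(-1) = 1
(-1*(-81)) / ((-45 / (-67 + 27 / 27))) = 594/5 = 118.80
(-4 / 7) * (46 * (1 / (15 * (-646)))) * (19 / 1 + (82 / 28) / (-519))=6348598/123213195 = 0.05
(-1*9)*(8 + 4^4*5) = -11592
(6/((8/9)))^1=27/4 = 6.75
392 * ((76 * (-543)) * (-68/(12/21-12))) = -481267416/5 = -96253483.20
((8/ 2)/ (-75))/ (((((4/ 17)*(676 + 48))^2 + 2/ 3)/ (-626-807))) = 828274/314512825 = 0.00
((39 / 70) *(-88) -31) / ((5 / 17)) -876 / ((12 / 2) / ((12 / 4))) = -124267/175 = -710.10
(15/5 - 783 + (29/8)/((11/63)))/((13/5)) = -334065/1144 = -292.01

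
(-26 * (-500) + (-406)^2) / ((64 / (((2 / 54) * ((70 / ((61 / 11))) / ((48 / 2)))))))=17116715/316224 = 54.13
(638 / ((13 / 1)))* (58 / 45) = 37004/585 = 63.25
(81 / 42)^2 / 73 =729/14308 = 0.05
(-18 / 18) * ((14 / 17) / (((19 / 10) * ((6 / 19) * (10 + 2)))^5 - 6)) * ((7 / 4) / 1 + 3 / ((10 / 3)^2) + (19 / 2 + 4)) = -339500/513803121 = 0.00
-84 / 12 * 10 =-70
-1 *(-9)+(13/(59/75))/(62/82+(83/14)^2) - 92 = -18734291/226973 = -82.54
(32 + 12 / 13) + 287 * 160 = 597388/13 = 45952.92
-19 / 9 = -2.11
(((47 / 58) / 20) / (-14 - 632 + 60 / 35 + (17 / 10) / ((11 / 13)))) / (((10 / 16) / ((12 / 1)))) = -28952/23903395 = 0.00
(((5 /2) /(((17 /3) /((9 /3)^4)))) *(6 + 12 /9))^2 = 19847025/289 = 68674.83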